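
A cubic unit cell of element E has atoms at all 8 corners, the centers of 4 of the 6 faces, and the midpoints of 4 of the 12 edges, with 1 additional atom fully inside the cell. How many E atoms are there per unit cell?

5

Corner atoms are shared by 8 cells (1/8 each), face atoms by 2 (1/2 each), edge atoms by 4 (1/4 each), interior atoms are unshared.
Net atoms = 8 × 1/8 + 4 × 1/2 + 4 × 1/4 + 1 = 1 + 2 + 1 + 1 = 5.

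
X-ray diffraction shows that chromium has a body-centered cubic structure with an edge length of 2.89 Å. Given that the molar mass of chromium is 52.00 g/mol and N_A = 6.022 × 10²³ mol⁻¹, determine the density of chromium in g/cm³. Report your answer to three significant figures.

7.15 g/cm³

A BCC unit cell contains Z = 2 atoms.
Cell volume: a³ = (2.89 Å)³ = (2.890 × 10^-8 cm)³ = 2.414 × 10^-23 cm³.
ρ = Z·M/(N_A·a³) = 2 × 52.00 / (6.022 × 10²³ × 2.414 × 10^-23) = 7.155 g/cm³.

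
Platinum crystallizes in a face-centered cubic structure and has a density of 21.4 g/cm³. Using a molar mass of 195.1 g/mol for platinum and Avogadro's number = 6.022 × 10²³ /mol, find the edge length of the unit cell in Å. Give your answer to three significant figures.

With Z = 4 atoms per FCC cell, a³ = Z·M/(N_A·ρ) = 4 × 195.1 / (6.022 × 10²³ × 21.40 g/cm³) = 6.056 × 10^-23 cm³.
a = (6.056 × 10^-23)^(1/3) = 3.927 × 10^-8 cm = 3.93 Å.

3.93 Å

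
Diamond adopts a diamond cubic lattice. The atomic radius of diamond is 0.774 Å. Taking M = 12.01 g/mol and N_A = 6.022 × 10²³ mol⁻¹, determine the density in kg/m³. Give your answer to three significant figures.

In a diamond cubic lattice, nearest neighbors lie along the body diagonal with √3·a = 8r, giving a = 3.575 Å = 3.575 × 10^-8 cm.
With Z = 8, ρ = Z·M/(N_A·a³) = 8 × 12.01 / (6.022 × 10²³ × 4.569 × 10^-23) = 3.492 g/cm³ = 3490 kg/m³.

3490 kg/m³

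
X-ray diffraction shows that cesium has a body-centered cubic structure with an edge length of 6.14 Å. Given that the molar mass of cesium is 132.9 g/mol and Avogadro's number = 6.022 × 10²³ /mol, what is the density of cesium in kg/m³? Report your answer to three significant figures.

1910 kg/m³

A BCC unit cell contains Z = 2 atoms.
Cell volume: a³ = (6.14 Å)³ = (6.140 × 10^-8 cm)³ = 2.315 × 10^-22 cm³.
ρ = Z·M/(N_A·a³) = 2 × 132.9 / (6.022 × 10²³ × 2.315 × 10^-22) = 1.907 g/cm³ = 1910 kg/m³.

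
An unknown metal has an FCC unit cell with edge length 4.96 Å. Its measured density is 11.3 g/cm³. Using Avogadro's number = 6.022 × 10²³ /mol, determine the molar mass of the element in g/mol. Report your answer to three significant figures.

An FCC cell has Z = 4 atoms; a = 4.960 × 10^-8 cm.
M = ρ·N_A·a³/Z = 11.3 × 6.022 × 10²³ × 1.220 × 10^-22 / 4 = 208 g/mol.

208 g/mol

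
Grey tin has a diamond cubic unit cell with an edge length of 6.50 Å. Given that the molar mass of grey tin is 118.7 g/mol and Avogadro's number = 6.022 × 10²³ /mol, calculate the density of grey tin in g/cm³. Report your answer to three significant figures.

A diamond cubic unit cell contains Z = 8 atoms.
Cell volume: a³ = (6.50 Å)³ = (6.500 × 10^-8 cm)³ = 2.746 × 10^-22 cm³.
ρ = Z·M/(N_A·a³) = 8 × 118.7 / (6.022 × 10²³ × 2.746 × 10^-22) = 5.742 g/cm³.

5.74 g/cm³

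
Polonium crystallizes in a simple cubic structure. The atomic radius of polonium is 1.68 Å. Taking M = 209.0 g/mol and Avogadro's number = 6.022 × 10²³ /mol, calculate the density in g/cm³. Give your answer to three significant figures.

In a simple cubic lattice, atoms touch along the cell edge, so a = 2r, giving a = 3.360 Å = 3.360 × 10^-8 cm.
With Z = 1, ρ = Z·M/(N_A·a³) = 1 × 209.0 / (6.022 × 10²³ × 3.793 × 10^-23) = 9.149 g/cm³.

9.15 g/cm³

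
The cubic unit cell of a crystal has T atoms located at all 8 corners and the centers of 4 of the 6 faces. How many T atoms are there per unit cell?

Corner atoms are shared by 8 cells (1/8 each), face atoms by 2 (1/2 each).
Net atoms = 8 × 1/8 + 4 × 1/2 = 1 + 2 = 3.

3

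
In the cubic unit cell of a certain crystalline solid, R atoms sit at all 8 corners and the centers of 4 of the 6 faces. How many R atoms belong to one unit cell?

Corner atoms are shared by 8 cells (1/8 each), face atoms by 2 (1/2 each).
Net atoms = 8 × 1/8 + 4 × 1/2 = 1 + 2 = 3.

3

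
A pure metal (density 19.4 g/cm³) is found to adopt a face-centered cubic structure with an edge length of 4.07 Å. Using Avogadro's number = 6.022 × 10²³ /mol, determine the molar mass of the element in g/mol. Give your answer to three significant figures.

An FCC cell has Z = 4 atoms; a = 4.070 × 10^-8 cm.
M = ρ·N_A·a³/Z = 19.4 × 6.022 × 10²³ × 6.742 × 10^-23 / 4 = 197 g/mol.

197 g/mol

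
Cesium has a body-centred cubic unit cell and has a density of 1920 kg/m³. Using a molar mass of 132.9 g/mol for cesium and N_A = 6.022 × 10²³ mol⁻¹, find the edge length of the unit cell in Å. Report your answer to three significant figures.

With Z = 2 atoms per BCC cell, a³ = Z·M/(N_A·ρ) = 2 × 132.9 / (6.022 × 10²³ × 1.920 g/cm³) = 2.299 × 10^-22 cm³.
a = (2.299 × 10^-22)^(1/3) = 6.126 × 10^-8 cm = 6.13 Å.

6.13 Å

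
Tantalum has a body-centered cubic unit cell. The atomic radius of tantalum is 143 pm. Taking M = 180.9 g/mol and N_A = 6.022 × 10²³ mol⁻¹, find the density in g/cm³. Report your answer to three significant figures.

16.7 g/cm³

In a BCC lattice, atoms touch along the body diagonal, so √3·a = 4r, giving a = 330.2 pm = 3.302 × 10^-8 cm.
With Z = 2, ρ = Z·M/(N_A·a³) = 2 × 180.9 / (6.022 × 10²³ × 3.602 × 10^-23) = 16.68 g/cm³.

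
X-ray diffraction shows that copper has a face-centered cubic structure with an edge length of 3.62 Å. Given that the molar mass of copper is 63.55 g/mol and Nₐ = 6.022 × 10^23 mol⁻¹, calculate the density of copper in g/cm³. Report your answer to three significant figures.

8.90 g/cm³

An FCC unit cell contains Z = 4 atoms.
Cell volume: a³ = (3.62 Å)³ = (3.620 × 10^-8 cm)³ = 4.744 × 10^-23 cm³.
ρ = Z·M/(N_A·a³) = 4 × 63.55 / (6.022 × 10²³ × 4.744 × 10^-23) = 8.898 g/cm³.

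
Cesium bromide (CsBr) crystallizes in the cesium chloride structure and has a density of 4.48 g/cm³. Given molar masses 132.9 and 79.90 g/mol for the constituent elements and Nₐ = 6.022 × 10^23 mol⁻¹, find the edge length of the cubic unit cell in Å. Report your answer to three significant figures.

4.29 Å

M(CsBr) = 212.8 g/mol; Z = 1 formula unit per cell.
a³ = Z·M/(N_A·ρ) = 1 × 212.8 / (6.022 × 10²³ × 4.48) = 7.888 × 10^-23 cm³, so a = 4.289 × 10^-8 cm = 4.29 Å.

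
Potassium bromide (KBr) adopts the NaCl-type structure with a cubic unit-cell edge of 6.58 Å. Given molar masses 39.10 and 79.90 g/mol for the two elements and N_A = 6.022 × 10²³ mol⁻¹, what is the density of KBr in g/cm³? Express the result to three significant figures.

The NaCl-type structure contains Z = 4 formula units per cell; M(KBr) = 39.10 + 79.90 = 119.0 g/mol.
a³ = (6.580 × 10^-8 cm)³ = 2.849 × 10^-22 cm³.
ρ = 4 × 119.0 / (6.022 × 10²³ × 2.849 × 10^-22) = 2.775 g/cm³.

2.77 g/cm³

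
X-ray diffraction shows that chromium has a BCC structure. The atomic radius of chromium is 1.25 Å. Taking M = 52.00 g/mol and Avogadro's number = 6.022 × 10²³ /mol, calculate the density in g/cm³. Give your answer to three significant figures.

In a BCC lattice, atoms touch along the body diagonal, so √3·a = 4r, giving a = 2.887 Å = 2.887 × 10^-8 cm.
With Z = 2, ρ = Z·M/(N_A·a³) = 2 × 52.00 / (6.022 × 10²³ × 2.406 × 10^-23) = 7.179 g/cm³.

7.18 g/cm³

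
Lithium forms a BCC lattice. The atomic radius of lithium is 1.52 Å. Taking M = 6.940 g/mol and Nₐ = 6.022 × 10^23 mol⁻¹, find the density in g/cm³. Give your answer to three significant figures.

In a BCC lattice, atoms touch along the body diagonal, so √3·a = 4r, giving a = 3.510 Å = 3.510 × 10^-8 cm.
With Z = 2, ρ = Z·M/(N_A·a³) = 2 × 6.940 / (6.022 × 10²³ × 4.325 × 10^-23) = 0.5329 g/cm³.

0.533 g/cm³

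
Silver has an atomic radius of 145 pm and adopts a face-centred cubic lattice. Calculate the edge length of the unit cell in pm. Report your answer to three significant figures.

410 pm

In an FCC lattice, atoms touch along the face diagonal, so √2·a = 4r.
a = 4r/√2 = 4 × 145 / 1.4142 = 410 pm.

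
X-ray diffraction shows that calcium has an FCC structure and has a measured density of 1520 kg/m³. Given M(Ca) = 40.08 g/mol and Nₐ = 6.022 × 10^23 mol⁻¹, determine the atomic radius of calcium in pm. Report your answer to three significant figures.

198 pm

For an FCC cell (Z = 4), a³ = Z·M/(N_A·ρ) = 4 × 40.08 / (6.022 × 10²³ × 1.520) = 1.751 × 10^-22 cm³, so a = 5.595 × 10^-8 cm = 559.5 pm.
Atoms touch along the face diagonal, so √2·a = 4r, so r = 0.3536 × a = 198 pm.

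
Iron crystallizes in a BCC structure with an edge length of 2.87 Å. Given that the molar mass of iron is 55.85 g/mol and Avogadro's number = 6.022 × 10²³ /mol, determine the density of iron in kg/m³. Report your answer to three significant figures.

A BCC unit cell contains Z = 2 atoms.
Cell volume: a³ = (2.87 Å)³ = (2.870 × 10^-8 cm)³ = 2.364 × 10^-23 cm³.
ρ = Z·M/(N_A·a³) = 2 × 55.85 / (6.022 × 10²³ × 2.364 × 10^-23) = 7.846 g/cm³ = 7850 kg/m³.

7850 kg/m³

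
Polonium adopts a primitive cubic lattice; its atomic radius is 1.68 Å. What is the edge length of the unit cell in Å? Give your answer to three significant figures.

3.36 Å

In a simple cubic lattice, atoms touch along the cell edge, so a = 2r.
a = 2r = 2 × 1.68 = 3.36 Å.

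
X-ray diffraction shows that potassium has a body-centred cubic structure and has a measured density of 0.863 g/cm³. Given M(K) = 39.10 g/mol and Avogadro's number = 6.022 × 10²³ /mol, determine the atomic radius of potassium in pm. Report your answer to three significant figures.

For a BCC cell (Z = 2), a³ = Z·M/(N_A·ρ) = 2 × 39.10 / (6.022 × 10²³ × 0.8630) = 1.505 × 10^-22 cm³, so a = 5.319 × 10^-8 cm = 531.9 pm.
Atoms touch along the body diagonal, so √3·a = 4r, so r = 0.4330 × a = 230 pm.

230 pm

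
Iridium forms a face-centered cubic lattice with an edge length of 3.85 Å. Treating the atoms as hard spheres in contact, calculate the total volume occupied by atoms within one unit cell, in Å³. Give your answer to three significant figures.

In an FCC lattice atoms touch along the face diagonal, so √2·a = 4r, so r = 0.3536a = 1.361 Å.
V_atoms = Z × (4/3)πr³ = 4 × (4/3)π × (1.361)³ = 42.3 Å³.

42.3 Å³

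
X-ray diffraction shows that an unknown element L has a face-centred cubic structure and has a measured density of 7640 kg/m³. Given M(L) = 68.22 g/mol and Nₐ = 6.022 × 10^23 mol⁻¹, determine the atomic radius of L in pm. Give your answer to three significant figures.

For an FCC cell (Z = 4), a³ = Z·M/(N_A·ρ) = 4 × 68.22 / (6.022 × 10²³ × 7.640) = 5.931 × 10^-23 cm³, so a = 3.900 × 10^-8 cm = 390.0 pm.
Atoms touch along the face diagonal, so √2·a = 4r, so r = 0.3536 × a = 138 pm.

138 pm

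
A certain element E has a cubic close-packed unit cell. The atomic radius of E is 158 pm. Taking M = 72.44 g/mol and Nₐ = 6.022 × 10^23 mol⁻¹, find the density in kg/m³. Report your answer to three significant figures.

5390 kg/m³

In an FCC lattice, atoms touch along the face diagonal, so √2·a = 4r, giving a = 446.9 pm = 4.469 × 10^-8 cm.
With Z = 4, ρ = Z·M/(N_A·a³) = 4 × 72.44 / (6.022 × 10²³ × 8.925 × 10^-23) = 5.391 g/cm³ = 5390 kg/m³.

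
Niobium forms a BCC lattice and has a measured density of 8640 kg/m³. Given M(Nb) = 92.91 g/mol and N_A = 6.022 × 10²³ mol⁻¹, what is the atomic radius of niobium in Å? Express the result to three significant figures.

For a BCC cell (Z = 2), a³ = Z·M/(N_A·ρ) = 2 × 92.91 / (6.022 × 10²³ × 8.640) = 3.571 × 10^-23 cm³, so a = 3.293 × 10^-8 cm = 3.293 Å.
Atoms touch along the body diagonal, so √3·a = 4r, so r = 0.4330 × a = 1.43 Å.

1.43 Å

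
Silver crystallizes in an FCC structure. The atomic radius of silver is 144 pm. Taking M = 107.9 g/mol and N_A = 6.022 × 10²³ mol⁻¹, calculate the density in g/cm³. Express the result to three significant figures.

10.6 g/cm³

In an FCC lattice, atoms touch along the face diagonal, so √2·a = 4r, giving a = 407.3 pm = 4.073 × 10^-8 cm.
With Z = 4, ρ = Z·M/(N_A·a³) = 4 × 107.9 / (6.022 × 10²³ × 6.757 × 10^-23) = 10.61 g/cm³.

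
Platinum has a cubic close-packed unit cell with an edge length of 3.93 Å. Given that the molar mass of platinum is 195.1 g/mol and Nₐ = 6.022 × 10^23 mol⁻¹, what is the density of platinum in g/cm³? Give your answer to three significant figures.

21.4 g/cm³

An FCC unit cell contains Z = 4 atoms.
Cell volume: a³ = (3.93 Å)³ = (3.930 × 10^-8 cm)³ = 6.070 × 10^-23 cm³.
ρ = Z·M/(N_A·a³) = 4 × 195.1 / (6.022 × 10²³ × 6.070 × 10^-23) = 21.35 g/cm³.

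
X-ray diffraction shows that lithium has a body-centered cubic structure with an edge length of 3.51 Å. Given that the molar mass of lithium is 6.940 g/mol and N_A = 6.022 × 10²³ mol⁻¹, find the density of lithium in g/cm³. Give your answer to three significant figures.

A BCC unit cell contains Z = 2 atoms.
Cell volume: a³ = (3.51 Å)³ = (3.510 × 10^-8 cm)³ = 4.324 × 10^-23 cm³.
ρ = Z·M/(N_A·a³) = 2 × 6.940 / (6.022 × 10²³ × 4.324 × 10^-23) = 0.5330 g/cm³.

0.533 g/cm³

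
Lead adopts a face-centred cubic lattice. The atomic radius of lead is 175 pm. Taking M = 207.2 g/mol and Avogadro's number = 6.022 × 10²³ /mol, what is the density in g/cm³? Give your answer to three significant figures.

11.3 g/cm³

In an FCC lattice, atoms touch along the face diagonal, so √2·a = 4r, giving a = 495.0 pm = 4.950 × 10^-8 cm.
With Z = 4, ρ = Z·M/(N_A·a³) = 4 × 207.2 / (6.022 × 10²³ × 1.213 × 10^-22) = 11.35 g/cm³.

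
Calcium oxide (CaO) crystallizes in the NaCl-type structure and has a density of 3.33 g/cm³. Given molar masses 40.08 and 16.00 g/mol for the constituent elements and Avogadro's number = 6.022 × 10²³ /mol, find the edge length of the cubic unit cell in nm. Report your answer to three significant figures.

0.482 nm

M(CaO) = 56.08 g/mol; Z = 4 formula units per cell.
a³ = Z·M/(N_A·ρ) = 4 × 56.08 / (6.022 × 10²³ × 3.33) = 1.119 × 10^-22 cm³, so a = 4.818 × 10^-8 cm = 0.482 nm.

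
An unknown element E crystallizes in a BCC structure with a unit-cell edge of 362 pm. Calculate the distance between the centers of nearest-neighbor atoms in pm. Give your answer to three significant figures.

In a BCC structure, atoms touch along the body diagonal, so √3·a = 4r; the nearest-neighbor distance equals 2r = 0.8660·a.
d = 0.8660 × 362 = 314 pm.

314 pm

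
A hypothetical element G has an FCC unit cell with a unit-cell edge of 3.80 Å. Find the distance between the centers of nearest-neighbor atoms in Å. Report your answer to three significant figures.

In an FCC structure, atoms touch along the face diagonal, so √2·a = 4r; the nearest-neighbor distance equals 2r = 0.7071·a.
d = 0.7071 × 3.80 = 2.69 Å.

2.69 Å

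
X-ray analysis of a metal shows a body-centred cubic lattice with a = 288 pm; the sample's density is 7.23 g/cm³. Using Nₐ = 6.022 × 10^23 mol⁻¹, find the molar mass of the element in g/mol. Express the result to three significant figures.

52.0 g/mol

A BCC cell has Z = 2 atoms; a = 2.880 × 10^-8 cm.
M = ρ·N_A·a³/Z = 7.23 × 6.022 × 10²³ × 2.389 × 10^-23 / 2 = 52.0 g/mol.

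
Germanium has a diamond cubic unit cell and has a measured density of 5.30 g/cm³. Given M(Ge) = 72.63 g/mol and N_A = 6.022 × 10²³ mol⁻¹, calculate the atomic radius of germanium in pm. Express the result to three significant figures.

123 pm

For a diamond cubic cell (Z = 8), a³ = Z·M/(N_A·ρ) = 8 × 72.63 / (6.022 × 10²³ × 5.300) = 1.820 × 10^-22 cm³, so a = 5.668 × 10^-8 cm = 566.8 pm.
Nearest neighbors lie along the body diagonal with √3·a = 8r, so r = 0.2165 × a = 123 pm.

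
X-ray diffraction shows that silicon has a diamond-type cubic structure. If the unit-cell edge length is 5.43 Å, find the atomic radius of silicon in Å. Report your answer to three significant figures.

In a diamond cubic lattice, nearest neighbors lie along the body diagonal with √3·a = 8r.
r = √3·a/8 = 1.7321 × 5.43 / 8 = 1.18 Å.

1.18 Å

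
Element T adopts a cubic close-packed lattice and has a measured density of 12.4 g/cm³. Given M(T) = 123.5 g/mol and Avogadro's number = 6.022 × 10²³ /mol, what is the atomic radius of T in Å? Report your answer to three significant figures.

1.43 Å

For an FCC cell (Z = 4), a³ = Z·M/(N_A·ρ) = 4 × 123.5 / (6.022 × 10²³ × 12.40) = 6.616 × 10^-23 cm³, so a = 4.044 × 10^-8 cm = 4.044 Å.
Atoms touch along the face diagonal, so √2·a = 4r, so r = 0.3536 × a = 1.43 Å.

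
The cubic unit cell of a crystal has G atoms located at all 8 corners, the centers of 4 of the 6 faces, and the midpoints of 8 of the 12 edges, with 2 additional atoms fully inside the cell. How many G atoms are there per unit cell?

7

Corner atoms are shared by 8 cells (1/8 each), face atoms by 2 (1/2 each), edge atoms by 4 (1/4 each), interior atoms are unshared.
Net atoms = 8 × 1/8 + 4 × 1/2 + 8 × 1/4 + 2 = 1 + 2 + 2 + 2 = 7.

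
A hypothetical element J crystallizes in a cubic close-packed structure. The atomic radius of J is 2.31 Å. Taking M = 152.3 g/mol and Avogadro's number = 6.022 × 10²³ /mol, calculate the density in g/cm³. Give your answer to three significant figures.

3.63 g/cm³

In an FCC lattice, atoms touch along the face diagonal, so √2·a = 4r, giving a = 6.534 Å = 6.534 × 10^-8 cm.
With Z = 4, ρ = Z·M/(N_A·a³) = 4 × 152.3 / (6.022 × 10²³ × 2.789 × 10^-22) = 3.627 g/cm³.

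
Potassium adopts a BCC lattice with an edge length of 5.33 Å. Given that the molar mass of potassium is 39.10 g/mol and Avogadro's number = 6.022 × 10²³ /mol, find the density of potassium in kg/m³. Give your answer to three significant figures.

858 kg/m³

A BCC unit cell contains Z = 2 atoms.
Cell volume: a³ = (5.33 Å)³ = (5.330 × 10^-8 cm)³ = 1.514 × 10^-22 cm³.
ρ = Z·M/(N_A·a³) = 2 × 39.10 / (6.022 × 10²³ × 1.514 × 10^-22) = 0.8576 g/cm³ = 858 kg/m³.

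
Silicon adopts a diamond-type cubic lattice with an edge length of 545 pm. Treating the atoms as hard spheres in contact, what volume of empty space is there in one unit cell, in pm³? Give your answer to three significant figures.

1.07 × 10^8 pm³

In a diamond cubic lattice nearest neighbors lie along the body diagonal with √3·a = 8r, so r = 0.2165a = 118.0 pm.
V_cell = a³ = 1.619 × 10^8 pm³; V_atoms = 8 × (4/3)πr³ = 5.505 × 10^7 pm³.
Empty space = 1.619 × 10^8 − 5.505 × 10^7 = 1.07 × 10^8 pm³.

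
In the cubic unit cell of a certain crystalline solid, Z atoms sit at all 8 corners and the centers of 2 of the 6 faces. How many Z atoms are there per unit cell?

Corner atoms are shared by 8 cells (1/8 each), face atoms by 2 (1/2 each).
Net atoms = 8 × 1/8 + 2 × 1/2 = 1 + 1 = 2.

2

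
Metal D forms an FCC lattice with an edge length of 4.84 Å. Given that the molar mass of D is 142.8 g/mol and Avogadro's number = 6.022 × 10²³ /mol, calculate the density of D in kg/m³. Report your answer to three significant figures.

8370 kg/m³

An FCC unit cell contains Z = 4 atoms.
Cell volume: a³ = (4.84 Å)³ = (4.840 × 10^-8 cm)³ = 1.134 × 10^-22 cm³.
ρ = Z·M/(N_A·a³) = 4 × 142.8 / (6.022 × 10²³ × 1.134 × 10^-22) = 8.366 g/cm³ = 8370 kg/m³.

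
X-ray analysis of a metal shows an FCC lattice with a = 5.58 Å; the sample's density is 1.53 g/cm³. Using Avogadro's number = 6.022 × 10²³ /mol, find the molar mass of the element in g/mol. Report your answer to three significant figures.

40.0 g/mol

An FCC cell has Z = 4 atoms; a = 5.580 × 10^-8 cm.
M = ρ·N_A·a³/Z = 1.53 × 6.022 × 10²³ × 1.737 × 10^-22 / 4 = 40.0 g/mol.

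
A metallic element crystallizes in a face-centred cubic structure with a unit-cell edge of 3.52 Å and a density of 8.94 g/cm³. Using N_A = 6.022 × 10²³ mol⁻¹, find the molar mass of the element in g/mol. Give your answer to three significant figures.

58.7 g/mol

An FCC cell has Z = 4 atoms; a = 3.520 × 10^-8 cm.
M = ρ·N_A·a³/Z = 8.94 × 6.022 × 10²³ × 4.361 × 10^-23 / 4 = 58.7 g/mol.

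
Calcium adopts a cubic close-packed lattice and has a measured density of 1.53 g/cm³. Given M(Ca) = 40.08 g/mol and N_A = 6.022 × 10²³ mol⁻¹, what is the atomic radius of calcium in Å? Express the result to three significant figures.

For an FCC cell (Z = 4), a³ = Z·M/(N_A·ρ) = 4 × 40.08 / (6.022 × 10²³ × 1.530) = 1.740 × 10^-22 cm³, so a = 5.583 × 10^-8 cm = 5.583 Å.
Atoms touch along the face diagonal, so √2·a = 4r, so r = 0.3536 × a = 1.97 Å.

1.97 Å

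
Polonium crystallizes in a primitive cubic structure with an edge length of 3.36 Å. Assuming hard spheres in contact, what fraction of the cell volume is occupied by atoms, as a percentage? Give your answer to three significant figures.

52.4%

In a simple cubic lattice atoms touch along the cell edge, so a = 2r, so r = 0.5000a = 1.680 Å.
Packing fraction = Z·(4/3)πr³ / a³ = 1 × (4/3)π × (1.680)³ / (3.36)³ = 0.5236 = 52.4%.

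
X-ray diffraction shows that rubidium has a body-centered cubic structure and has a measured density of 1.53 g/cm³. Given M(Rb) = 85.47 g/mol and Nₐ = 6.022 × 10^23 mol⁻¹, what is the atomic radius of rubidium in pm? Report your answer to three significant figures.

247 pm

For a BCC cell (Z = 2), a³ = Z·M/(N_A·ρ) = 2 × 85.47 / (6.022 × 10²³ × 1.530) = 1.855 × 10^-22 cm³, so a = 5.703 × 10^-8 cm = 570.3 pm.
Atoms touch along the body diagonal, so √3·a = 4r, so r = 0.4330 × a = 247 pm.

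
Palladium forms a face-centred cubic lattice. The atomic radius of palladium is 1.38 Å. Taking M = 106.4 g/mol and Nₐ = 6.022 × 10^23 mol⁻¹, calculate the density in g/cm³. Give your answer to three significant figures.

In an FCC lattice, atoms touch along the face diagonal, so √2·a = 4r, giving a = 3.903 Å = 3.903 × 10^-8 cm.
With Z = 4, ρ = Z·M/(N_A·a³) = 4 × 106.4 / (6.022 × 10²³ × 5.947 × 10^-23) = 11.88 g/cm³.

11.9 g/cm³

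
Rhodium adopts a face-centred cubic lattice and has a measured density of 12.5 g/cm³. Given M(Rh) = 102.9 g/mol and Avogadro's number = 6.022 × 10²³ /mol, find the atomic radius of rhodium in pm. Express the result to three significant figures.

For an FCC cell (Z = 4), a³ = Z·M/(N_A·ρ) = 4 × 102.9 / (6.022 × 10²³ × 12.50) = 5.468 × 10^-23 cm³, so a = 3.796 × 10^-8 cm = 379.6 pm.
Atoms touch along the face diagonal, so √2·a = 4r, so r = 0.3536 × a = 134 pm.

134 pm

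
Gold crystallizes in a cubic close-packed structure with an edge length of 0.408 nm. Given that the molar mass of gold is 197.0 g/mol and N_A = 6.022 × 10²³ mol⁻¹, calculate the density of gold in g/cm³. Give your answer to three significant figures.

19.3 g/cm³

An FCC unit cell contains Z = 4 atoms.
Cell volume: a³ = (0.408 nm)³ = (4.080 × 10^-8 cm)³ = 6.792 × 10^-23 cm³.
ρ = Z·M/(N_A·a³) = 4 × 197.0 / (6.022 × 10²³ × 6.792 × 10^-23) = 19.27 g/cm³.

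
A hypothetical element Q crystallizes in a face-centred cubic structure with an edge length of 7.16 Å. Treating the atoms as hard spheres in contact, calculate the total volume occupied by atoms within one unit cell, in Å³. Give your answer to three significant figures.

272 Å³

In an FCC lattice atoms touch along the face diagonal, so √2·a = 4r, so r = 0.3536a = 2.531 Å.
V_atoms = Z × (4/3)πr³ = 4 × (4/3)π × (2.531)³ = 272 Å³.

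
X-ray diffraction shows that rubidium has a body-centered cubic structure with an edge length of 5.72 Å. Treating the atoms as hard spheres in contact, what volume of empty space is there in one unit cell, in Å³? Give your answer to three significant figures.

59.9 Å³

In a BCC lattice atoms touch along the body diagonal, so √3·a = 4r, so r = 0.4330a = 2.477 Å.
V_cell = a³ = 187.1 Å³; V_atoms = 2 × (4/3)πr³ = 127.3 Å³.
Empty space = 187.1 − 127.3 = 59.9 Å³.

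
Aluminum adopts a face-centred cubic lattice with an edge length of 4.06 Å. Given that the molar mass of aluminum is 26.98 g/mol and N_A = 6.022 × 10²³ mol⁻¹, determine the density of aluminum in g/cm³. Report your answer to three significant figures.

An FCC unit cell contains Z = 4 atoms.
Cell volume: a³ = (4.06 Å)³ = (4.060 × 10^-8 cm)³ = 6.692 × 10^-23 cm³.
ρ = Z·M/(N_A·a³) = 4 × 26.98 / (6.022 × 10²³ × 6.692 × 10^-23) = 2.678 g/cm³.

2.68 g/cm³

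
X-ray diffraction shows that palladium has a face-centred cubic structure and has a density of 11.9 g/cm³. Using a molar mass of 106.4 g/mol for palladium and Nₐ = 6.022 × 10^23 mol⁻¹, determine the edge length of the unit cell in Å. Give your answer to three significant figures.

With Z = 4 atoms per FCC cell, a³ = Z·M/(N_A·ρ) = 4 × 106.4 / (6.022 × 10²³ × 11.90 g/cm³) = 5.939 × 10^-23 cm³.
a = (5.939 × 10^-23)^(1/3) = 3.902 × 10^-8 cm = 3.90 Å.

3.90 Å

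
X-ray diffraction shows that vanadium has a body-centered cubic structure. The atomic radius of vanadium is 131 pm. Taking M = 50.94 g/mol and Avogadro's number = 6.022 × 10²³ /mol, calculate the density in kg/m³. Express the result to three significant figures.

6110 kg/m³

In a BCC lattice, atoms touch along the body diagonal, so √3·a = 4r, giving a = 302.5 pm = 3.025 × 10^-8 cm.
With Z = 2, ρ = Z·M/(N_A·a³) = 2 × 50.94 / (6.022 × 10²³ × 2.769 × 10^-23) = 6.110 g/cm³ = 6110 kg/m³.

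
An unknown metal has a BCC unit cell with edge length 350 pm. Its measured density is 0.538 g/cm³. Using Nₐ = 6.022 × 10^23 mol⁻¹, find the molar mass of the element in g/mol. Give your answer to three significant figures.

A BCC cell has Z = 2 atoms; a = 3.500 × 10^-8 cm.
M = ρ·N_A·a³/Z = 0.538 × 6.022 × 10²³ × 4.288 × 10^-23 / 2 = 6.95 g/mol.

6.95 g/mol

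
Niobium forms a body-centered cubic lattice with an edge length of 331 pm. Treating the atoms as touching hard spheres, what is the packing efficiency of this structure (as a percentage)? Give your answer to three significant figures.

68.0%

In a BCC lattice atoms touch along the body diagonal, so √3·a = 4r, so r = 0.4330a = 143.3 pm.
Packing fraction = Z·(4/3)πr³ / a³ = 2 × (4/3)π × (143.3)³ / (331)³ = 0.6802 = 68.0%.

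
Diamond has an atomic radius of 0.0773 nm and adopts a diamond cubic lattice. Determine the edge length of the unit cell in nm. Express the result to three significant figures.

0.357 nm

In a diamond cubic lattice, nearest neighbors lie along the body diagonal with √3·a = 8r.
a = 8r/√3 = 8 × 0.0773 / 1.7321 = 0.357 nm.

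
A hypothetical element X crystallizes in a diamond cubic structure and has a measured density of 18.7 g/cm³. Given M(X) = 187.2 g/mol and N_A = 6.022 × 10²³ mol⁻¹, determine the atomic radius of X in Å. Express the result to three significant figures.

For a diamond cubic cell (Z = 8), a³ = Z·M/(N_A·ρ) = 8 × 187.2 / (6.022 × 10²³ × 18.70) = 1.330 × 10^-22 cm³, so a = 5.104 × 10^-8 cm = 5.104 Å.
Nearest neighbors lie along the body diagonal with √3·a = 8r, so r = 0.2165 × a = 1.11 Å.

1.11 Å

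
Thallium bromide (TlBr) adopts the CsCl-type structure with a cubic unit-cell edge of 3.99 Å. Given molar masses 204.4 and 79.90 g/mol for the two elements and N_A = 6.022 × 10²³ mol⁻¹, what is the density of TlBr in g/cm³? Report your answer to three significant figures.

7.43 g/cm³

The CsCl-type structure contains Z = 1 formula unit per cell; M(TlBr) = 204.4 + 79.90 = 284.3 g/mol.
a³ = (3.990 × 10^-8 cm)³ = 6.352 × 10^-23 cm³.
ρ = 1 × 284.3 / (6.022 × 10²³ × 6.352 × 10^-23) = 7.432 g/cm³.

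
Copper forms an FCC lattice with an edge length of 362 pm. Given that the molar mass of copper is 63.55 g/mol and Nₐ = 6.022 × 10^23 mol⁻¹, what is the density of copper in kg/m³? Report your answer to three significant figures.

8900 kg/m³

An FCC unit cell contains Z = 4 atoms.
Cell volume: a³ = (362 pm)³ = (3.620 × 10^-8 cm)³ = 4.744 × 10^-23 cm³.
ρ = Z·M/(N_A·a³) = 4 × 63.55 / (6.022 × 10²³ × 4.744 × 10^-23) = 8.898 g/cm³ = 8900 kg/m³.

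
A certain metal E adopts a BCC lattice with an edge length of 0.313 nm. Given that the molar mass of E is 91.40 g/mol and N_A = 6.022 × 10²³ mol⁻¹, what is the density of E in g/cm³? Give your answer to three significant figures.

9.90 g/cm³

A BCC unit cell contains Z = 2 atoms.
Cell volume: a³ = (0.313 nm)³ = (3.130 × 10^-8 cm)³ = 3.066 × 10^-23 cm³.
ρ = Z·M/(N_A·a³) = 2 × 91.40 / (6.022 × 10²³ × 3.066 × 10^-23) = 9.899 g/cm³.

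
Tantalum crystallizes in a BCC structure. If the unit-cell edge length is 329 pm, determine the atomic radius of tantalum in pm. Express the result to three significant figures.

In a BCC lattice, atoms touch along the body diagonal, so √3·a = 4r.
r = √3·a/4 = 1.7321 × 329 / 4 = 142 pm.

142 pm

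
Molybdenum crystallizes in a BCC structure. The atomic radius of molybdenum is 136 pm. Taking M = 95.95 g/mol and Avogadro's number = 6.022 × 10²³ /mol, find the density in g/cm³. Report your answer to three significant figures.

In a BCC lattice, atoms touch along the body diagonal, so √3·a = 4r, giving a = 314.1 pm = 3.141 × 10^-8 cm.
With Z = 2, ρ = Z·M/(N_A·a³) = 2 × 95.95 / (6.022 × 10²³ × 3.098 × 10^-23) = 10.29 g/cm³.

10.3 g/cm³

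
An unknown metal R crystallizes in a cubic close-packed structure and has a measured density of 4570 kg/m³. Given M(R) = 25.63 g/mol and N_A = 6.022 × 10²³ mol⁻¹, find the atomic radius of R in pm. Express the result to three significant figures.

118 pm

For an FCC cell (Z = 4), a³ = Z·M/(N_A·ρ) = 4 × 25.63 / (6.022 × 10²³ × 4.570) = 3.725 × 10^-23 cm³, so a = 3.340 × 10^-8 cm = 334.0 pm.
Atoms touch along the face diagonal, so √2·a = 4r, so r = 0.3536 × a = 118 pm.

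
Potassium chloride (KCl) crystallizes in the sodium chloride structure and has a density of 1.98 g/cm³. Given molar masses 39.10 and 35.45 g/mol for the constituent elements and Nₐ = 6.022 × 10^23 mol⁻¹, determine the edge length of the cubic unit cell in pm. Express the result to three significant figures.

M(KCl) = 74.55 g/mol; Z = 4 formula units per cell.
a³ = Z·M/(N_A·ρ) = 4 × 74.55 / (6.022 × 10²³ × 1.98) = 2.501 × 10^-22 cm³, so a = 6.300 × 10^-8 cm = 630 pm.

630 pm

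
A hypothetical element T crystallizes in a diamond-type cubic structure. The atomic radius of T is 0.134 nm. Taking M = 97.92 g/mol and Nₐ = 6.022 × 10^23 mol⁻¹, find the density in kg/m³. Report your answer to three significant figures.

In a diamond cubic lattice, nearest neighbors lie along the body diagonal with √3·a = 8r, giving a = 0.6189 nm = 6.189 × 10^-8 cm.
With Z = 8, ρ = Z·M/(N_A·a³) = 8 × 97.92 / (6.022 × 10²³ × 2.371 × 10^-22) = 5.487 g/cm³ = 5490 kg/m³.

5490 kg/m³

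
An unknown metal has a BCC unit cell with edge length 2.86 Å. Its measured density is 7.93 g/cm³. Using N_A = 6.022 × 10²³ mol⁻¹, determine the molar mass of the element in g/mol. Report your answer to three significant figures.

55.9 g/mol

A BCC cell has Z = 2 atoms; a = 2.860 × 10^-8 cm.
M = ρ·N_A·a³/Z = 7.93 × 6.022 × 10²³ × 2.339 × 10^-23 / 2 = 55.9 g/mol.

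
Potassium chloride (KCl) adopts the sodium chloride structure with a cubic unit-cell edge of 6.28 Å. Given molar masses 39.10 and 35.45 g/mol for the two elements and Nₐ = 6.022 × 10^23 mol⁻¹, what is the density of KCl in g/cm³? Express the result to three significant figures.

The sodium chloride structure contains Z = 4 formula units per cell; M(KCl) = 39.10 + 35.45 = 74.55 g/mol.
a³ = (6.280 × 10^-8 cm)³ = 2.477 × 10^-22 cm³.
ρ = 4 × 74.55 / (6.022 × 10²³ × 2.477 × 10^-22) = 1.999 g/cm³.

2.00 g/cm³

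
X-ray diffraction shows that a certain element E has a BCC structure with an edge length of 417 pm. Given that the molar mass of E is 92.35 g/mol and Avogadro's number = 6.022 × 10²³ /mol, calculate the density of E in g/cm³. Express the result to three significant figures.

A BCC unit cell contains Z = 2 atoms.
Cell volume: a³ = (417 pm)³ = (4.170 × 10^-8 cm)³ = 7.251 × 10^-23 cm³.
ρ = Z·M/(N_A·a³) = 2 × 92.35 / (6.022 × 10²³ × 7.251 × 10^-23) = 4.230 g/cm³.

4.23 g/cm³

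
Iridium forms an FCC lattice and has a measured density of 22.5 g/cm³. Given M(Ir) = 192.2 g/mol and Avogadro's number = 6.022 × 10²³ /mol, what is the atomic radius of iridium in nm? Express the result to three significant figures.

0.136 nm

For an FCC cell (Z = 4), a³ = Z·M/(N_A·ρ) = 4 × 192.2 / (6.022 × 10²³ × 22.50) = 5.674 × 10^-23 cm³, so a = 3.843 × 10^-8 cm = 0.3843 nm.
Atoms touch along the face diagonal, so √2·a = 4r, so r = 0.3536 × a = 0.136 nm.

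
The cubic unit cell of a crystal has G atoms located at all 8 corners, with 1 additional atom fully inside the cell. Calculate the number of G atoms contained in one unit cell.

Corner atoms are shared by 8 cells (1/8 each), interior atoms are unshared.
Net atoms = 8 × 1/8 + 1 = 1 + 1 = 2.

2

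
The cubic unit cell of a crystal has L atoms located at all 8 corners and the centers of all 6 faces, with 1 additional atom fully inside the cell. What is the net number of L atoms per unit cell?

5

Corner atoms are shared by 8 cells (1/8 each), face atoms by 2 (1/2 each), interior atoms are unshared.
Net atoms = 8 × 1/8 + 6 × 1/2 + 1 = 1 + 3 + 1 = 5.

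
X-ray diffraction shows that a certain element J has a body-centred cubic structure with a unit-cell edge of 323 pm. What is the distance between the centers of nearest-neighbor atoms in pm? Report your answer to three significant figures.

280 pm

In a BCC structure, atoms touch along the body diagonal, so √3·a = 4r; the nearest-neighbor distance equals 2r = 0.8660·a.
d = 0.8660 × 323 = 280 pm.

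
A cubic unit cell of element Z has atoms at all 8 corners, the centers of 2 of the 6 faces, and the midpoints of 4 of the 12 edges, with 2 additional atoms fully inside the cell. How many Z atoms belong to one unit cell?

Corner atoms are shared by 8 cells (1/8 each), face atoms by 2 (1/2 each), edge atoms by 4 (1/4 each), interior atoms are unshared.
Net atoms = 8 × 1/8 + 2 × 1/2 + 4 × 1/4 + 2 = 1 + 1 + 1 + 2 = 5.

5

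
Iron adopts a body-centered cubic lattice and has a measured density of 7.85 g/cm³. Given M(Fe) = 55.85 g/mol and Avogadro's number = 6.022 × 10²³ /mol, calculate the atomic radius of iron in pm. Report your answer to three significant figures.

124 pm

For a BCC cell (Z = 2), a³ = Z·M/(N_A·ρ) = 2 × 55.85 / (6.022 × 10²³ × 7.850) = 2.363 × 10^-23 cm³, so a = 2.870 × 10^-8 cm = 287.0 pm.
Atoms touch along the body diagonal, so √3·a = 4r, so r = 0.4330 × a = 124 pm.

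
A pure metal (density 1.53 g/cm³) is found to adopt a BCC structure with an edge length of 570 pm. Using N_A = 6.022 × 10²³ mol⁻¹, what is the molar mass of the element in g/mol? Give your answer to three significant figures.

85.3 g/mol

A BCC cell has Z = 2 atoms; a = 5.700 × 10^-8 cm.
M = ρ·N_A·a³/Z = 1.53 × 6.022 × 10²³ × 1.852 × 10^-22 / 2 = 85.3 g/mol.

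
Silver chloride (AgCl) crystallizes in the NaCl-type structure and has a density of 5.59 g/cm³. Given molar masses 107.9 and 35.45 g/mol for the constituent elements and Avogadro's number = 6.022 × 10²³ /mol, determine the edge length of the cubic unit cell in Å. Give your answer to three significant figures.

5.54 Å

M(AgCl) = 143.35 g/mol; Z = 4 formula units per cell.
a³ = Z·M/(N_A·ρ) = 4 × 143.35 / (6.022 × 10²³ × 5.59) = 1.703 × 10^-22 cm³, so a = 5.543 × 10^-8 cm = 5.54 Å.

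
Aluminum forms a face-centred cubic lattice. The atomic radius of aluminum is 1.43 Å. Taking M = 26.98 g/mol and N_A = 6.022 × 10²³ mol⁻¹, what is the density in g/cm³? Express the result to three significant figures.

2.71 g/cm³

In an FCC lattice, atoms touch along the face diagonal, so √2·a = 4r, giving a = 4.045 Å = 4.045 × 10^-8 cm.
With Z = 4, ρ = Z·M/(N_A·a³) = 4 × 26.98 / (6.022 × 10²³ × 6.617 × 10^-23) = 2.708 g/cm³.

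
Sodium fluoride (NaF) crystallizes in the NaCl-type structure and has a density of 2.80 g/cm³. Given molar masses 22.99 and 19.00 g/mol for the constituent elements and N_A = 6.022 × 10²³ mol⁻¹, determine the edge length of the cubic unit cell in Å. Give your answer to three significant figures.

4.64 Å

M(NaF) = 41.99 g/mol; Z = 4 formula units per cell.
a³ = Z·M/(N_A·ρ) = 4 × 41.99 / (6.022 × 10²³ × 2.80) = 9.961 × 10^-23 cm³, so a = 4.636 × 10^-8 cm = 4.64 Å.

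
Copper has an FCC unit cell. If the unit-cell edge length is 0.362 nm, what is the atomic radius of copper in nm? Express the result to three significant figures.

In an FCC lattice, atoms touch along the face diagonal, so √2·a = 4r.
r = √2·a/4 = 1.4142 × 0.362 / 4 = 0.128 nm.

0.128 nm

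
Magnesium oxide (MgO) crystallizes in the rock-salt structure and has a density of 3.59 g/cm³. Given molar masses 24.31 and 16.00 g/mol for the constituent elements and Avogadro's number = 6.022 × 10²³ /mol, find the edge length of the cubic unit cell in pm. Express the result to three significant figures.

421 pm

M(MgO) = 40.31 g/mol; Z = 4 formula units per cell.
a³ = Z·M/(N_A·ρ) = 4 × 40.31 / (6.022 × 10²³ × 3.59) = 7.458 × 10^-23 cm³, so a = 4.209 × 10^-8 cm = 421 pm.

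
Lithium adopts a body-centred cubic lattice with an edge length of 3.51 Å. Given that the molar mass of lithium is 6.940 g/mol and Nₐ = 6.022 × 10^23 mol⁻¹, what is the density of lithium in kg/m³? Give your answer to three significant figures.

533 kg/m³

A BCC unit cell contains Z = 2 atoms.
Cell volume: a³ = (3.51 Å)³ = (3.510 × 10^-8 cm)³ = 4.324 × 10^-23 cm³.
ρ = Z·M/(N_A·a³) = 2 × 6.940 / (6.022 × 10²³ × 4.324 × 10^-23) = 0.5330 g/cm³ = 533 kg/m³.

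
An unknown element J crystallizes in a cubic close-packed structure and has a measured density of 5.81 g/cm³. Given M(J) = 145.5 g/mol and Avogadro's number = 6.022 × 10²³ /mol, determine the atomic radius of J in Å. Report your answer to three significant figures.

For an FCC cell (Z = 4), a³ = Z·M/(N_A·ρ) = 4 × 145.5 / (6.022 × 10²³ × 5.810) = 1.663 × 10^-22 cm³, so a = 5.500 × 10^-8 cm = 5.500 Å.
Atoms touch along the face diagonal, so √2·a = 4r, so r = 0.3536 × a = 1.94 Å.

1.94 Å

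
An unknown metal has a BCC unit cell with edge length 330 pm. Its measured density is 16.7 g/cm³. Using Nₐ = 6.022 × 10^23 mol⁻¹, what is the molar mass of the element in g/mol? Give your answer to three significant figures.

181 g/mol

A BCC cell has Z = 2 atoms; a = 3.300 × 10^-8 cm.
M = ρ·N_A·a³/Z = 16.7 × 6.022 × 10²³ × 3.594 × 10^-23 / 2 = 181 g/mol.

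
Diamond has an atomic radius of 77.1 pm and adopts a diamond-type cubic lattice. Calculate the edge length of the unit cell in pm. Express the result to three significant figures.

In a diamond cubic lattice, nearest neighbors lie along the body diagonal with √3·a = 8r.
a = 8r/√3 = 8 × 77.1 / 1.7321 = 356 pm.

356 pm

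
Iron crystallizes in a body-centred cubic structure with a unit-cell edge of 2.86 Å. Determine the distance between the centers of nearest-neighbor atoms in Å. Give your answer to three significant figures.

In a BCC structure, atoms touch along the body diagonal, so √3·a = 4r; the nearest-neighbor distance equals 2r = 0.8660·a.
d = 0.8660 × 2.86 = 2.48 Å.

2.48 Å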